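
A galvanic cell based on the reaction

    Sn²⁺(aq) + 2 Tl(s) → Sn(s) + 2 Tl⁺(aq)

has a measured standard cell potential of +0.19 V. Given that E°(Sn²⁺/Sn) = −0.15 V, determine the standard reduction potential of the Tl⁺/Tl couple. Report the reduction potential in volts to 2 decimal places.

In the reaction as written the Sn²⁺/Sn couple is reduced (cathode) and Tl⁺/Tl is oxidized (anode), so E°cell = E°(Sn²⁺/Sn) − E°(Tl⁺/Tl).
E°(Tl⁺/Tl) = E°(cathode) − E°cell = −0.15 − (+0.19) = −0.34 V.

−0.34 V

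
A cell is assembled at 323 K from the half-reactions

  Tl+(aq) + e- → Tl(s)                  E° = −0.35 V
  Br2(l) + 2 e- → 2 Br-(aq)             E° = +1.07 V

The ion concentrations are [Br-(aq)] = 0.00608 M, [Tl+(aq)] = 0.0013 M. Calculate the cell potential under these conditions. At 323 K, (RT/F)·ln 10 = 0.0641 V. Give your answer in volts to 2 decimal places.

Since E°(Br₂/Br⁻) > E°(Tl⁺/Tl), Br₂/Br⁻ serves as the cathode.
The standard potential is +1.07 − (−0.35) = +1.42 V and the balanced reaction transfers n = 2 electrons.
For the overall reaction Br2(l) + 2 Tl(s) → 2 Br-(aq) + 2 Tl+(aq), Q = [Br-(aq)]^2·[Tl+(aq)]^2 = 6.25×10^−11, giving log Q = −10.204.
E = E° − (0.0641/n)·log Q = +1.42 − (0.0641/2)(−10.204) = +1.75 V.

+1.75 V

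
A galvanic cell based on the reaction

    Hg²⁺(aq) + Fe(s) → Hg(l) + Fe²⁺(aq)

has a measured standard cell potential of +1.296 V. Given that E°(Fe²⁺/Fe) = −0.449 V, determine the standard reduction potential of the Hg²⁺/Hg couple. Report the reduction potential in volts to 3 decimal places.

+0.847 V

In the reaction as written the Hg²⁺/Hg couple is reduced (cathode) and Fe²⁺/Fe is oxidized (anode), so E°cell = E°(Hg²⁺/Hg) − E°(Fe²⁺/Fe).
E°(Hg²⁺/Hg) = E°cell + E°(anode) = +1.296 + (−0.449) = +0.847 V.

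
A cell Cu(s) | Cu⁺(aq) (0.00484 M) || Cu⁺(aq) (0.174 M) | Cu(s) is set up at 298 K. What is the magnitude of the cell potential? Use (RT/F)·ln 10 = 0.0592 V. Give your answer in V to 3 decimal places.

For a concentration cell E°cell = 0, since both electrodes use the same couple.
The compartment with the higher Cu⁺(aq) concentration (0.174 M) acts as the cathode; ions are reduced there and produced at the dilute (0.00484 M) anode.
With n = 1, Ecell = −(0.0592/1)·log([dilute]/[conc]) = −(0.0592/1)·log(0.00484/0.174) = +0.092 V.

0.092 V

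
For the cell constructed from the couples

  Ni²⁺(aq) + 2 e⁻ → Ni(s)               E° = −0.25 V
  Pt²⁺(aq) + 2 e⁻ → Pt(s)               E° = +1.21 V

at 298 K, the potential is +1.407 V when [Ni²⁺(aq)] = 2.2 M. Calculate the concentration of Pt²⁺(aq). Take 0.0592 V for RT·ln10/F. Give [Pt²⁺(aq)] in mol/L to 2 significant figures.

0.036 M

The Pt²⁺/Pt couple has the larger reduction potential, so it is the cathode: E°cell = +1.21 − (−0.25) = +1.46 V and n = 2.
From the Nernst equation, log Q = n(E° − E)/0.0592 = 2·(+1.46 − (+1.407))/0.0592 = 1.791.
The balanced reaction is Pt²⁺(aq) + Ni(s) → Pt(s) + Ni²⁺(aq), so Q = [Ni²⁺(aq)] / [Pt²⁺(aq)].
Substituting the known concentrations and solving, log [Pt²⁺(aq)] = −1.449 and [Pt²⁺(aq)] = 0.036 M.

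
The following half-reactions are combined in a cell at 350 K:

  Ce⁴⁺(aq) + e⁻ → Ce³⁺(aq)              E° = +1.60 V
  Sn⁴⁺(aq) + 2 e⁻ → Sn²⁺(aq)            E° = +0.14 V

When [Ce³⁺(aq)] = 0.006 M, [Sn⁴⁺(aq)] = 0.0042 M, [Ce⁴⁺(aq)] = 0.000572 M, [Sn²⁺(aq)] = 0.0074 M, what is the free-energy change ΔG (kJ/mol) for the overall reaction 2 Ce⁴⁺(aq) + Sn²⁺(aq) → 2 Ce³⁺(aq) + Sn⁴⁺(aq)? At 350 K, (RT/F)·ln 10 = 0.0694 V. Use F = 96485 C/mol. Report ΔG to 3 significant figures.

−270 kJ/mol

The standard cell potential is +1.60 − (+0.14) = +1.46 V, with n = 2 electrons in the balanced equation.
The reaction quotient is ([Ce³⁺(aq)]^2·[Sn⁴⁺(aq)]) / ([Ce⁴⁺(aq)]^2·[Sn²⁺(aq)]) = 62.4; by Nernst, E = +1.46 − (0.0694/2)(1.796) = +1.3977 V.
Then ΔG = −nFE = −2 × 96485 × +1.3977 J/mol = −270 kJ/mol.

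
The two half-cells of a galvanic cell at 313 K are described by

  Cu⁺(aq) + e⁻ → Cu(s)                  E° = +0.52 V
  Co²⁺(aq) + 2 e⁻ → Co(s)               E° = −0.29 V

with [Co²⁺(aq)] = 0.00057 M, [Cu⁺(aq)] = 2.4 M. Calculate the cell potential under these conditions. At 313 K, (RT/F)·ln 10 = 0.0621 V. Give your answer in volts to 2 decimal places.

The Cu⁺/Cu couple has the more positive E°, so it is the cathode; Co²⁺/Co is the anode.
The standard potential is +0.52 − (−0.29) = +0.81 V and the balanced reaction transfers n = 2 electrons.
For the overall reaction 2 Cu⁺(aq) + Co(s) → 2 Cu(s) + Co²⁺(aq), Q = [Co²⁺(aq)] / [Cu⁺(aq)]^2 = 9.9×10^−5, giving log Q = −4.005.
Applying E = E° − (RT ln10/nF)·log Q gives +0.81 − (0.0621/2)(−4.005) = +0.93 V.

+0.93 V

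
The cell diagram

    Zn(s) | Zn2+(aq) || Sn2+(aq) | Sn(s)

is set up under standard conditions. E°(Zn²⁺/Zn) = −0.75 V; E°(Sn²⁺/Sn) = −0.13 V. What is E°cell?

By convention the left-hand electrode in cell notation is the anode (oxidation) and the right-hand electrode is the cathode (reduction).
E°cell = E°(right) − E°(left) = −0.13 − (−0.75) = +0.62 V.

+0.62 V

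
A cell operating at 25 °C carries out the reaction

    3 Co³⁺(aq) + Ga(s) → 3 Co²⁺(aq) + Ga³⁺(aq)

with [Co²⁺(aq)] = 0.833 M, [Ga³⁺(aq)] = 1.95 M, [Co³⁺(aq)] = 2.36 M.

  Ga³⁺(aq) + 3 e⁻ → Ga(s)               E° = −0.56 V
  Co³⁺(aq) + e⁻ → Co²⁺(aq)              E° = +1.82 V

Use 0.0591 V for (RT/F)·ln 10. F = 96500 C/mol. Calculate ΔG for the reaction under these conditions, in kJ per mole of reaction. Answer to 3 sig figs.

The standard cell potential is +1.82 − (−0.56) = +2.38 V, with n = 3 electrons in the balanced equation.
The reaction quotient is ([Co²⁺(aq)]^3·[Ga³⁺(aq)]) / [Co³⁺(aq)]^3 = 0.0857; by Nernst, E = +2.38 − (0.0591/3)(−1.067) = +2.4010 V.
Then ΔG = −nFE = −3 × 96500 × +2.4010 J/mol = −695 kJ/mol.

−695 kJ/mol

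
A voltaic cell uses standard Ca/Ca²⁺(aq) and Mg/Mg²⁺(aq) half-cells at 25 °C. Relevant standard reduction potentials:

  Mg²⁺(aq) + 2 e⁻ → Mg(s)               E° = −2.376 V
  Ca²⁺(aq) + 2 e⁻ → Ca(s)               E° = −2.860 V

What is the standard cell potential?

+0.484 V

The Mg²⁺/Mg couple has the higher E°, so Mg ion is reduced (cathode) and Ca is oxidized (anode).
E°cell = E°(cathode) − E°(anode) = −2.376 − (−2.860) = +0.484 V.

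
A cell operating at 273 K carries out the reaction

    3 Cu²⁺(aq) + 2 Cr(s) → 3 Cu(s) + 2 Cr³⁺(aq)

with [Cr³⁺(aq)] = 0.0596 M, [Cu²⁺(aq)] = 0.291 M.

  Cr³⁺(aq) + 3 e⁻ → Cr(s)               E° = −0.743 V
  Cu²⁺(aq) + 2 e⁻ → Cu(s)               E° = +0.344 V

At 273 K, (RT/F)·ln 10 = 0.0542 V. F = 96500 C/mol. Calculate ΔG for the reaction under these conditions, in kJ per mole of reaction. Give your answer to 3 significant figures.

−634 kJ/mol

The standard cell potential is +0.344 − (−0.743) = +1.087 V, with n = 6 electrons in the balanced equation.
Here Q = [Cr³⁺(aq)]^2 / [Cu²⁺(aq)]^3 = 0.144 (log Q = −0.841), giving E = +1.087 − (0.0542/6)·(−0.841) = +1.0946 V.
Finally ΔG = −nFE = −(6)(96500 C/mol)(+1.0946 V) = −634 kJ/mol.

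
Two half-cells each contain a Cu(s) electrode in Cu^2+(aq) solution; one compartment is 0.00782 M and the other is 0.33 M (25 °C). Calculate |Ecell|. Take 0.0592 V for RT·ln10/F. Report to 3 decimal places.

For a concentration cell E°cell = 0, since both electrodes use the same couple.
The compartment with the higher Cu^2+(aq) concentration (0.33 M) acts as the cathode; ions are reduced there and produced at the dilute (0.00782 M) anode.
With n = 2, Ecell = −(0.0592/2)·log([dilute]/[conc]) = −(0.0592/2)·log(0.00782/0.33) = +0.048 V.

0.048 V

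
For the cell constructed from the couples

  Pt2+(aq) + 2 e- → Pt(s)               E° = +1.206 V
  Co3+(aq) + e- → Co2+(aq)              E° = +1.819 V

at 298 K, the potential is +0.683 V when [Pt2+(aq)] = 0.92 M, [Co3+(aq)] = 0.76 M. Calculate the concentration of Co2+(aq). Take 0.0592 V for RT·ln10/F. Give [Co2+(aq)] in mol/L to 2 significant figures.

0.052 M

With Co³⁺/Co²⁺ at the cathode and Pt²⁺/Pt at the anode, E°cell = +1.819 − (+1.206) = +0.613 V (n = 2).
Rearranging E = E° − (0.0592/n)·log Q gives log Q = 2(+0.613 − (+0.683))/0.0592 = −2.365.
For 2 Co3+(aq) + Pt(s) → 2 Co2+(aq) + Pt2+(aq), the reaction quotient is Q = ([Co2+(aq)]^2·[Pt2+(aq)]) / [Co3+(aq)]^2.
Isolating [Co2+(aq)] in Q = 10^{−2.365} yields log [Co2+(aq)] = −1.284, i.e. 0.052 M.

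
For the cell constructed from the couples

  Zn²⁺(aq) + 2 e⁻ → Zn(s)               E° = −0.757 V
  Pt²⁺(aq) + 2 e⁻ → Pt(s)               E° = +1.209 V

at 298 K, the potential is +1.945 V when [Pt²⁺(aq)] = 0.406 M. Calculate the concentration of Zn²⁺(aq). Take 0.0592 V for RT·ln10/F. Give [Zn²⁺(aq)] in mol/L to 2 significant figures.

2.1 M

Pt²⁺/Pt is the cathode (higher E°); E°cell = +1.209 − (−0.757) = +1.966 V with n = 2.
Since E = E° − (0.0592/n)·log Q, log Q = n(E° − E)/0.0592 = 0.709.
Balancing electrons gives Pt²⁺(aq) + Zn(s) → Pt(s) + Zn²⁺(aq); thus Q = [Zn²⁺(aq)] / [Pt²⁺(aq)].
Isolating [Zn²⁺(aq)] in Q = 10^{0.709} yields log [Zn²⁺(aq)] = 0.318, i.e. 2.1 M.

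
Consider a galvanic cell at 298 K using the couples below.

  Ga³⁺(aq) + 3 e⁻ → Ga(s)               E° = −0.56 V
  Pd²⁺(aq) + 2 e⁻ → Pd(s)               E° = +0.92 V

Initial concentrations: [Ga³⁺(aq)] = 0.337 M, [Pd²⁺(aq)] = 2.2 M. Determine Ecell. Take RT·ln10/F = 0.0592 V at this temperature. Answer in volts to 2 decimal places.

+1.50 V

The Pd²⁺/Pd couple has the more positive E°, so it is the cathode; Ga³⁺/Ga is the anode.
The standard potential is +0.92 − (−0.56) = +1.48 V and the balanced reaction transfers n = 6 electrons.
The balanced reaction is 3 Pd²⁺(aq) + 2 Ga(s) → 3 Pd(s) + 2 Ga³⁺(aq), so Q = [Ga³⁺(aq)]^2 / [Pd²⁺(aq)]^3 = 0.0107 and log Q = −1.972.
By the Nernst equation, E = +1.48 − (0.0592/6)·(−1.972) = +1.50 V.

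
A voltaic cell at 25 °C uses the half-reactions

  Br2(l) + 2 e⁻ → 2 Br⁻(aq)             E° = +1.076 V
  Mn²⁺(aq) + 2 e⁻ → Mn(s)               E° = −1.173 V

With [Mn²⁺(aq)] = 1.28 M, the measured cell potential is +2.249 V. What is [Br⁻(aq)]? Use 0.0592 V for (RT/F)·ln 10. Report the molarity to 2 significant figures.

0.88 M

Br₂/Br⁻ is the cathode (higher E°); E°cell = +1.076 − (−1.173) = +2.249 V with n = 2.
Rearranging E = E° − (0.0592/n)·log Q gives log Q = 2(+2.249 − (+2.249))/0.0592 = 0.000.
The balanced reaction is Br2(l) + Mn(s) → 2 Br⁻(aq) + Mn²⁺(aq), so Q = [Br⁻(aq)]^2·[Mn²⁺(aq)].
Solving for the unknown gives log [Br⁻(aq)] = −0.054, so [Br⁻(aq)] ≈ 0.88 M.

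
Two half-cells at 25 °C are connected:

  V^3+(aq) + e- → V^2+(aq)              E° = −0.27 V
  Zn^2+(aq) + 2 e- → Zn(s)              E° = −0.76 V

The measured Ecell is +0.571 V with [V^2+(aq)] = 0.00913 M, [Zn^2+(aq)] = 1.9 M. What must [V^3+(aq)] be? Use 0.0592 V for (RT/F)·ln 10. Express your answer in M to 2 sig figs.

With V³⁺/V²⁺ at the cathode and Zn²⁺/Zn at the anode, E°cell = −0.27 − (−0.76) = +0.49 V (n = 2).
Rearranging E = E° − (0.0592/n)·log Q gives log Q = 2(+0.49 − (+0.571))/0.0592 = −2.736.
For 2 V^3+(aq) + Zn(s) → 2 V^2+(aq) + Zn^2+(aq), the reaction quotient is Q = ([V^2+(aq)]^2·[Zn^2+(aq)]) / [V^3+(aq)]^2.
Isolating [V^3+(aq)] in Q = 10^{−2.736} yields log [V^3+(aq)] = −0.532, i.e. 0.29 M.

0.29 M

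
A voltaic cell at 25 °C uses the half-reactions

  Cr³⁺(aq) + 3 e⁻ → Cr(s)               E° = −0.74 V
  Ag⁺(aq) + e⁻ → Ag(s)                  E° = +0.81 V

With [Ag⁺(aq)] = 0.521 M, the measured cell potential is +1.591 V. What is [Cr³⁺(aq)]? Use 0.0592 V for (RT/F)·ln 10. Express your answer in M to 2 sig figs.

Ag⁺/Ag is the cathode (higher E°); E°cell = +0.81 − (−0.74) = +1.55 V with n = 3.
Since E = E° − (0.0592/n)·log Q, log Q = n(E° − E)/0.0592 = −2.078.
The balanced reaction is 3 Ag⁺(aq) + Cr(s) → 3 Ag(s) + Cr³⁺(aq), so Q = [Cr³⁺(aq)] / [Ag⁺(aq)]^3.
Substituting the known concentrations and solving, log [Cr³⁺(aq)] = −2.927 and [Cr³⁺(aq)] = 0.0012 M.

0.0012 M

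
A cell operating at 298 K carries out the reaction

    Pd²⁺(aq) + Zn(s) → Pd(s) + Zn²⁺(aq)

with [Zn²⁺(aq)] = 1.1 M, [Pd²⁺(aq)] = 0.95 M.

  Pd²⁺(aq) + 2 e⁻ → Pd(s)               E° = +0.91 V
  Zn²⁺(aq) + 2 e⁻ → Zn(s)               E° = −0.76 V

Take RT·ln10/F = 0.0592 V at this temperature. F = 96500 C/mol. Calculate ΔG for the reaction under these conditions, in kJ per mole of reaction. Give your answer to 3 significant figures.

With Pd²⁺/Pd reduced at the cathode, E°cell = +0.91 − (−0.76) = +1.67 V and n = 2.
Q = [Zn²⁺(aq)] / [Pd²⁺(aq)] = 1.16, so log Q = 0.064 and E = +1.67 − (0.0592/2)(0.064) = +1.6681 V.
Then ΔG = −nFE = −2 × 96500 × +1.6681 J/mol = −322 kJ/mol.

−322 kJ/mol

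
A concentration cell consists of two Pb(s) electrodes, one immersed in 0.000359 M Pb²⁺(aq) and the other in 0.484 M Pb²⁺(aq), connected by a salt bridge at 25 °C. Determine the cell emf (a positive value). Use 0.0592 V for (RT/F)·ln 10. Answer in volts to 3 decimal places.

0.093 V

For a concentration cell E°cell = 0, since both electrodes use the same couple.
The compartment with the higher Pb²⁺(aq) concentration (0.484 M) acts as the cathode; ions are reduced there and produced at the dilute (0.000359 M) anode.
With n = 2, Ecell = −(0.0592/2)·log([dilute]/[conc]) = −(0.0592/2)·log(0.000359/0.484) = +0.093 V.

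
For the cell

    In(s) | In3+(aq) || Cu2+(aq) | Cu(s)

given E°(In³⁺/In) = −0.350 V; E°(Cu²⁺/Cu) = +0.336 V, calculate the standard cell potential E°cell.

+0.686 V

By convention the left-hand electrode in cell notation is the anode (oxidation) and the right-hand electrode is the cathode (reduction).
E°cell = E°(right) − E°(left) = +0.336 − (−0.350) = +0.686 V.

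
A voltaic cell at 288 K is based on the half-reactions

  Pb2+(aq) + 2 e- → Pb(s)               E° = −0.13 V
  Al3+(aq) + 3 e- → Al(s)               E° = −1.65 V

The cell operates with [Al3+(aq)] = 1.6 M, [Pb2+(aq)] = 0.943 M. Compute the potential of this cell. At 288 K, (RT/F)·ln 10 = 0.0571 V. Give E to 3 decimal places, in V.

Pb²⁺/Pb is reduced (cathode, E° = −0.13 V) and Al³⁺/Al is oxidized (anode).
E°cell = −0.13 − (−1.65) = +1.52 V, with n = 6 electrons transferred.
For the overall reaction 3 Pb2+(aq) + 2 Al(s) → 3 Pb(s) + 2 Al3+(aq), Q = [Al3+(aq)]^2 / [Pb2+(aq)]^3 = 3.05, giving log Q = 0.485.
By the Nernst equation, E = +1.52 − (0.0571/6)·(0.485) = +1.515 V.

+1.515 V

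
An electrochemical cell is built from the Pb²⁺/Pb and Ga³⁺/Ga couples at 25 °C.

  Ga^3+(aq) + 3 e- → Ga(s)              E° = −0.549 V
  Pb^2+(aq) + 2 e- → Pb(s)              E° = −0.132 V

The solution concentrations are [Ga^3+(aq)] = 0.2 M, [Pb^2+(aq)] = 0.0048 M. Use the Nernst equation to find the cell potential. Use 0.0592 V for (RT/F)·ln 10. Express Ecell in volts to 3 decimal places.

+0.362 V

Pb²⁺/Pb is reduced (cathode, E° = −0.132 V) and Ga³⁺/Ga is oxidized (anode).
E°cell = −0.132 − (−0.549) = +0.417 V, with n = 6 electrons transferred.
The balanced reaction is 3 Pb^2+(aq) + 2 Ga(s) → 3 Pb(s) + 2 Ga^3+(aq), so Q = [Ga^3+(aq)]^2 / [Pb^2+(aq)]^3 = 3.62×10^5 and log Q = 5.558.
Applying E = E° − (RT ln10/nF)·log Q gives +0.417 − (0.0592/6)(5.558) = +0.362 V.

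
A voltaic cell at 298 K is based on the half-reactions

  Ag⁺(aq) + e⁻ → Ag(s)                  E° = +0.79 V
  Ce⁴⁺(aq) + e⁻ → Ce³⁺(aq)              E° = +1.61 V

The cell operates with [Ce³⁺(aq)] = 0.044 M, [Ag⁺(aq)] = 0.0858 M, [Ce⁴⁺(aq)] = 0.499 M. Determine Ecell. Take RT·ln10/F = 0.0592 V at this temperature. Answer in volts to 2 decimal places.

The Ce⁴⁺/Ce³⁺ couple has the more positive E°, so it is the cathode; Ag⁺/Ag is the anode.
E°cell = +1.61 − (+0.79) = +0.82 V, with n = 1 electron transferred.
Balancing gives Ce⁴⁺(aq) + Ag(s) → Ce³⁺(aq) + Ag⁺(aq); hence Q = ([Ce³⁺(aq)]·[Ag⁺(aq)]) / [Ce⁴⁺(aq)] = 0.00757 (log Q = −2.121).
Applying E = E° − (RT ln10/nF)·log Q gives +0.82 − (0.0592/1)(−2.121) = +0.95 V.

+0.95 V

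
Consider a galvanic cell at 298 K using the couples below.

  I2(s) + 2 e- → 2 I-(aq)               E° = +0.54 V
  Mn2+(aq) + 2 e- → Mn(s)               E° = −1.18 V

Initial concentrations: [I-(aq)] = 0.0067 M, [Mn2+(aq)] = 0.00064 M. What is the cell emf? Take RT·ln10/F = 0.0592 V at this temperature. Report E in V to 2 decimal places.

+1.94 V

I₂/I⁻ is reduced (cathode, E° = +0.54 V) and Mn²⁺/Mn is oxidized (anode).
E°cell = E°cat − E°an = +0.54 − (−1.18) = +1.72 V; n = 2.
For the overall reaction I2(s) + Mn(s) → 2 I-(aq) + Mn2+(aq), Q = [I-(aq)]^2·[Mn2+(aq)] = 2.87×10^−8, giving log Q = −7.542.
E = E° − (0.0592/n)·log Q = +1.72 − (0.0592/2)(−7.542) = +1.94 V.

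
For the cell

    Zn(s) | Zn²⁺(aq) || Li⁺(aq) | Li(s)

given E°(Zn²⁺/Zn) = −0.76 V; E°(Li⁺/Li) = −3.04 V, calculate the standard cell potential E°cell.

By convention the left-hand electrode in cell notation is the anode (oxidation) and the right-hand electrode is the cathode (reduction).
E°cell = E°(right) − E°(left) = −3.04 − (−0.76) = −2.28 V.
The negative sign shows that, as written, the cell would require an external voltage to drive the reaction.

−2.28 V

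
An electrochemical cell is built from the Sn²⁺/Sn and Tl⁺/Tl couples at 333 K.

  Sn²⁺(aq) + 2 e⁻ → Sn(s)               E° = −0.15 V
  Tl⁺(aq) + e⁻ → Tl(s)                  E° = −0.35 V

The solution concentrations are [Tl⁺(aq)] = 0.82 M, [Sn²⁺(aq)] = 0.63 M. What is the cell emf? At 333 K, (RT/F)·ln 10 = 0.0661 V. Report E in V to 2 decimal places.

+0.20 V

The Sn²⁺/Sn couple has the more positive E°, so it is the cathode; Tl⁺/Tl is the anode.
E°cell = −0.15 − (−0.35) = +0.20 V, with n = 2 electrons transferred.
For the overall reaction Sn²⁺(aq) + 2 Tl(s) → Sn(s) + 2 Tl⁺(aq), Q = [Tl⁺(aq)]^2 / [Sn²⁺(aq)] = 1.07, giving log Q = 0.028.
Applying E = E° − (RT ln10/nF)·log Q gives +0.20 − (0.0661/2)(0.028) = +0.20 V.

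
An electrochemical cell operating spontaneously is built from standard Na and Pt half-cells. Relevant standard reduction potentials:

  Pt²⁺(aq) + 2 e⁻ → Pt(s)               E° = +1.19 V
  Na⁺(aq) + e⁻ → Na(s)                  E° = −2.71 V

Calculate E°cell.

The Pt²⁺/Pt couple has the higher E°, so Pt ion is reduced (cathode) and Na is oxidized (anode).
E°cell = E°(cathode) − E°(anode) = +1.19 − (−2.71) = +3.90 V.

+3.90 V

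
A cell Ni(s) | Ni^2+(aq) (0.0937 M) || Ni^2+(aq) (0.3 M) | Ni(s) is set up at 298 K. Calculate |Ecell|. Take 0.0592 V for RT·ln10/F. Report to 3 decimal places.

For a concentration cell E°cell = 0, since both electrodes use the same couple.
The compartment with the higher Ni^2+(aq) concentration (0.3 M) acts as the cathode; ions are reduced there and produced at the dilute (0.0937 M) anode.
With n = 2, Ecell = −(0.0592/2)·log([dilute]/[conc]) = −(0.0592/2)·log(0.0937/0.3) = +0.015 V.

0.015 V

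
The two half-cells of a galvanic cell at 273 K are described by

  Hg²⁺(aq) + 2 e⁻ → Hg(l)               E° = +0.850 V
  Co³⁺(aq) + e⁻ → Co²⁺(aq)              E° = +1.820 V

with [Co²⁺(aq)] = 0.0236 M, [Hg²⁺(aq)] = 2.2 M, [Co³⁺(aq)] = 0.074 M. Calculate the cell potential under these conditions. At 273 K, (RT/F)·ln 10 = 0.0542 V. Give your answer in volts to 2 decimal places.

The Co³⁺/Co²⁺ couple has the more positive E°, so it is the cathode; Hg²⁺/Hg is the anode.
E°cell = +1.820 − (+0.850) = +0.970 V, with n = 2 electrons transferred.
The balanced reaction is 2 Co³⁺(aq) + Hg(l) → 2 Co²⁺(aq) + Hg²⁺(aq), so Q = ([Co²⁺(aq)]^2·[Hg²⁺(aq)]) / [Co³⁺(aq)]^2 = 0.224 and log Q = −0.650.
By the Nernst equation, E = +0.970 − (0.0542/2)·(−0.650) = +0.99 V.

+0.99 V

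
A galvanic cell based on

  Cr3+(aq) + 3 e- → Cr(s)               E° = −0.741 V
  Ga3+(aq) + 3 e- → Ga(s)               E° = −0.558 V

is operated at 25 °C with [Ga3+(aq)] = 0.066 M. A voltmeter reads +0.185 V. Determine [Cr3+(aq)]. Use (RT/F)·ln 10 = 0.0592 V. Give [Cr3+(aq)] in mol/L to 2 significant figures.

0.052 M

Ga³⁺/Ga is the cathode (higher E°); E°cell = −0.558 − (−0.741) = +0.183 V with n = 3.
From the Nernst equation, log Q = n(E° − E)/0.0592 = 3·(+0.183 − (+0.185))/0.0592 = −0.101.
The balanced reaction is Ga3+(aq) + Cr(s) → Ga(s) + Cr3+(aq), so Q = [Cr3+(aq)] / [Ga3+(aq)].
Substituting the known concentrations and solving, log [Cr3+(aq)] = −1.281 and [Cr3+(aq)] = 0.052 M.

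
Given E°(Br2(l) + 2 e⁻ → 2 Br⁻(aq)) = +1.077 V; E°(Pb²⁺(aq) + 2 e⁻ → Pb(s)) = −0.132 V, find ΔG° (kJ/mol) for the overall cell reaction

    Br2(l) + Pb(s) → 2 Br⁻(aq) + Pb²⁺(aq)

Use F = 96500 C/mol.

In the reaction as written Br2(l) is reduced, so the Br₂/Br⁻ couple is the cathode and Pb²⁺/Pb is the anode.
E°cell = +1.077 − (−0.132) = +1.209 V; balancing electrons gives n = 2.
ΔG° = −nFE°cell = −(2)(96500)(+1.209) J/mol = −233 kJ/mol.

−233 kJ/mol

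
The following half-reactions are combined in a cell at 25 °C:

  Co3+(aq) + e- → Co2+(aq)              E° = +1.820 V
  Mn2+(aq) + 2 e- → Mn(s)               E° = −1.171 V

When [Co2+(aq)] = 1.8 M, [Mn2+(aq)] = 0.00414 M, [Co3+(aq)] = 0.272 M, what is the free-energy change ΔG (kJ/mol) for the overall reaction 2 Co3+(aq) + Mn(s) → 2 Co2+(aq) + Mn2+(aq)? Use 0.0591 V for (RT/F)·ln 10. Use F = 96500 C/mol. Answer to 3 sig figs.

−581 kJ/mol

With Co³⁺/Co²⁺ reduced at the cathode, E°cell = +1.820 − (−1.171) = +2.991 V and n = 2.
The reaction quotient is ([Co2+(aq)]^2·[Mn2+(aq)]) / [Co3+(aq)]^2 = 0.181; by Nernst, E = +2.991 − (0.0591/2)(−0.742) = +3.0129 V.
Then ΔG = −nFE = −2 × 96500 × +3.0129 J/mol = −581 kJ/mol.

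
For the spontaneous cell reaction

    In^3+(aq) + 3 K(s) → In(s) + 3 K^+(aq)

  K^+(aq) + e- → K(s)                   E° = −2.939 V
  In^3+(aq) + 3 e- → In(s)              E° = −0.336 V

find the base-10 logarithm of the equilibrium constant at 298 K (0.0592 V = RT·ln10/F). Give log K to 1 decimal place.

log K = 131.9

The In³⁺/In couple is reduced (cathode); E°cell = −0.336 − (−2.939) = +2.603 V with n = 3.
At equilibrium E = 0, so log K = nE°cell / 0.0592 = (3)(+2.603) / 0.0592 = 131.9.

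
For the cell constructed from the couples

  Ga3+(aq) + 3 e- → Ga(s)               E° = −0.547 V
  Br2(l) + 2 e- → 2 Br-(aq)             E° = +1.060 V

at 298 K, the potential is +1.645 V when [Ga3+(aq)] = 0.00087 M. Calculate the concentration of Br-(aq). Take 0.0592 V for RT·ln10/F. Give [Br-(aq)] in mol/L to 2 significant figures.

Br₂/Br⁻ is the cathode (higher E°); E°cell = +1.060 − (−0.547) = +1.607 V with n = 6.
Rearranging E = E° − (0.0592/n)·log Q gives log Q = 6(+1.607 − (+1.645))/0.0592 = −3.851.
The balanced reaction is 3 Br2(l) + 2 Ga(s) → 6 Br-(aq) + 2 Ga3+(aq), so Q = [Br-(aq)]^6·[Ga3+(aq)]^2.
Solving for the unknown gives log [Br-(aq)] = 0.378, so [Br-(aq)] ≈ 2.4 M.

2.4 M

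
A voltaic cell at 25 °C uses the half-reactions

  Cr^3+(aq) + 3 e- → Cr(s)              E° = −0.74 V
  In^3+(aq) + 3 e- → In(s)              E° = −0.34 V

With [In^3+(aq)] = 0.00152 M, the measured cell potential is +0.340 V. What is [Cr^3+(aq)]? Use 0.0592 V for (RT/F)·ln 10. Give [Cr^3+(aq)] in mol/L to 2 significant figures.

In³⁺/In is the cathode (higher E°); E°cell = −0.34 − (−0.74) = +0.40 V with n = 3.
Since E = E° − (0.0592/n)·log Q, log Q = n(E° − E)/0.0592 = 3.041.
For In^3+(aq) + Cr(s) → In(s) + Cr^3+(aq), the reaction quotient is Q = [Cr^3+(aq)] / [In^3+(aq)].
Substituting the known concentrations and solving, log [Cr^3+(aq)] = 0.223 and [Cr^3+(aq)] = 1.7 M.

1.7 M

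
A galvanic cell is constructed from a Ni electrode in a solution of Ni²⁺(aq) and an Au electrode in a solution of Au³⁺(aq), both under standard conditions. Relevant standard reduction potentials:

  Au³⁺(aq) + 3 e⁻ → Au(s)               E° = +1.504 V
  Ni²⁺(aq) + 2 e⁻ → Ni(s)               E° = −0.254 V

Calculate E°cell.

Of the two couples in this cell, the one with the more positive reduction potential is reduced at the cathode: here that is Au³⁺/Au (+1.504 V); Ni²⁺/Ni (−0.254 V) is the anode.
E°cell = E°(cathode) − E°(anode) = +1.504 − (−0.254) = +1.758 V.

+1.758 V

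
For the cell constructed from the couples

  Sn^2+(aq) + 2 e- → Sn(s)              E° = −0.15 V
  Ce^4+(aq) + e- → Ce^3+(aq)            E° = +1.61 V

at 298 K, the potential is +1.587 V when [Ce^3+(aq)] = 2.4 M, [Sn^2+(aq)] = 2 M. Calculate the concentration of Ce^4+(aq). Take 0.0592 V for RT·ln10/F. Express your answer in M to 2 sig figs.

With Ce⁴⁺/Ce³⁺ at the cathode and Sn²⁺/Sn at the anode, E°cell = +1.61 − (−0.15) = +1.76 V (n = 2).
Rearranging E = E° − (0.0592/n)·log Q gives log Q = 2(+1.76 − (+1.587))/0.0592 = 5.845.
For 2 Ce^4+(aq) + Sn(s) → 2 Ce^3+(aq) + Sn^2+(aq), the reaction quotient is Q = ([Ce^3+(aq)]^2·[Sn^2+(aq)]) / [Ce^4+(aq)]^2.
Solving for the unknown gives log [Ce^4+(aq)] = −2.392, so [Ce^4+(aq)] ≈ 0.0041 M.

0.0041 M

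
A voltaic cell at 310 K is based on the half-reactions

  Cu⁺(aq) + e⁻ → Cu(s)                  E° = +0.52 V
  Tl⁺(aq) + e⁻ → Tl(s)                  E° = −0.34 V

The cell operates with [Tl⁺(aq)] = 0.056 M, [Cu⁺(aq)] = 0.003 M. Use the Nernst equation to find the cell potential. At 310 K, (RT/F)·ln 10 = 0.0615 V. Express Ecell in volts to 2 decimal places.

Cu⁺/Cu is reduced (cathode, E° = +0.52 V) and Tl⁺/Tl is oxidized (anode).
E°cell = +0.52 − (−0.34) = +0.86 V, with n = 1 electron transferred.
For the overall reaction Cu⁺(aq) + Tl(s) → Cu(s) + Tl⁺(aq), Q = [Tl⁺(aq)] / [Cu⁺(aq)] = 18.7, giving log Q = 1.271.
Applying E = E° − (RT ln10/nF)·log Q gives +0.86 − (0.0615/1)(1.271) = +0.78 V.

+0.78 V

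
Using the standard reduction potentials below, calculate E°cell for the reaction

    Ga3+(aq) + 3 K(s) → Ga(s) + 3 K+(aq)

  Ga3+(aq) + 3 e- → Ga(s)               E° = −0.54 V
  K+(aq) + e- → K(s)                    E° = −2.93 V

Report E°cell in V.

+2.39 V

In the reaction as written, Ga3+(aq) is reduced (cathode) and K+(aq) is produced by oxidation at the anode.
E°cell = E°(cathode) − E°(anode) = −0.54 − (−2.93) = +2.39 V.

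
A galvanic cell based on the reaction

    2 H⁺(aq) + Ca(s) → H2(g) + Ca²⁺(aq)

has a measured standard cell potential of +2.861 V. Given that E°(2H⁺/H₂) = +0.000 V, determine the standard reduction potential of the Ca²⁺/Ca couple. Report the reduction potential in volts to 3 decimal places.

In the reaction as written the 2H⁺/H₂ couple is reduced (cathode) and Ca²⁺/Ca is oxidized (anode), so E°cell = E°(2H⁺/H₂) − E°(Ca²⁺/Ca).
E°(Ca²⁺/Ca) = E°(cathode) − E°cell = +0.000 − (+2.861) = −2.861 V.

−2.861 V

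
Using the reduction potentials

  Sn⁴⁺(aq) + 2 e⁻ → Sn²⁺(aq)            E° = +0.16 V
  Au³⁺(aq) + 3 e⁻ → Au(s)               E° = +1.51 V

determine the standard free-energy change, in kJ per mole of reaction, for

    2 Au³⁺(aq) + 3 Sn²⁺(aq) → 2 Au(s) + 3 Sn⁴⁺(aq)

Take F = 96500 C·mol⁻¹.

In the reaction as written Au³⁺(aq) is reduced, so the Au³⁺/Au couple is the cathode and Sn⁴⁺/Sn²⁺ is the anode.
E°cell = +1.51 − (+0.16) = +1.35 V; balancing electrons gives n = 6.
ΔG° = −nFE°cell = −(6)(96500)(+1.35) J/mol = −782 kJ/mol.

−782 kJ/mol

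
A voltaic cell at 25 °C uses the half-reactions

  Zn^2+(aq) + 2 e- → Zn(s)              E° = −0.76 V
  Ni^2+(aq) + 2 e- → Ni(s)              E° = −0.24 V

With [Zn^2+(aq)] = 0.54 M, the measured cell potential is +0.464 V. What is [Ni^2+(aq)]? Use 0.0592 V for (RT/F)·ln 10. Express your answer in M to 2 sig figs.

0.0069 M

Ni²⁺/Ni is the cathode (higher E°); E°cell = −0.24 − (−0.76) = +0.52 V with n = 2.
Rearranging E = E° − (0.0592/n)·log Q gives log Q = 2(+0.52 − (+0.464))/0.0592 = 1.892.
Balancing electrons gives Ni^2+(aq) + Zn(s) → Ni(s) + Zn^2+(aq); thus Q = [Zn^2+(aq)] / [Ni^2+(aq)].
Solving for the unknown gives log [Ni^2+(aq)] = −2.160, so [Ni^2+(aq)] ≈ 0.0069 M.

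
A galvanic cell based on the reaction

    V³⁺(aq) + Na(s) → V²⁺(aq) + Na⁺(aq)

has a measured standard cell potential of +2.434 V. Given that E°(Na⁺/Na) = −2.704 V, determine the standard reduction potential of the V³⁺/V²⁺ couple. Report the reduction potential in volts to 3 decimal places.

In the reaction as written the V³⁺/V²⁺ couple is reduced (cathode) and Na⁺/Na is oxidized (anode), so E°cell = E°(V³⁺/V²⁺) − E°(Na⁺/Na).
E°(V³⁺/V²⁺) = E°cell + E°(anode) = +2.434 + (−2.704) = −0.270 V.

−0.270 V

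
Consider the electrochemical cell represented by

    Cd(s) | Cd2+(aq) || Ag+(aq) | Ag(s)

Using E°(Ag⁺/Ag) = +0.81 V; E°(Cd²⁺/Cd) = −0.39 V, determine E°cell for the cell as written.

By convention the left-hand electrode in cell notation is the anode (oxidation) and the right-hand electrode is the cathode (reduction).
E°cell = E°(right) − E°(left) = +0.81 − (−0.39) = +1.20 V.

+1.20 V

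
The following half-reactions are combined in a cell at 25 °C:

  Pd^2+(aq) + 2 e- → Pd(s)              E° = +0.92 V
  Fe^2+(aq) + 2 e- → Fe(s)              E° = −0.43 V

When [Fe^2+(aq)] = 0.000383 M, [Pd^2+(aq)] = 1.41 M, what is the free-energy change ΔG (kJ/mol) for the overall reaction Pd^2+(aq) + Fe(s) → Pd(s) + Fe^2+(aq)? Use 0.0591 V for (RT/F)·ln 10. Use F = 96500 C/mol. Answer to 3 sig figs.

E°cell = +0.92 − (−0.43) = +1.35 V; the balanced reaction transfers n = 2 electrons.
Q = [Fe^2+(aq)] / [Pd^2+(aq)] = 0.000272, so log Q = −3.566 and E = +1.35 − (0.0591/2)(−3.566) = +1.4554 V.
ΔG = −nFE = −(2)(96500)(+1.4554) J/mol = −281 kJ/mol.

−281 kJ/mol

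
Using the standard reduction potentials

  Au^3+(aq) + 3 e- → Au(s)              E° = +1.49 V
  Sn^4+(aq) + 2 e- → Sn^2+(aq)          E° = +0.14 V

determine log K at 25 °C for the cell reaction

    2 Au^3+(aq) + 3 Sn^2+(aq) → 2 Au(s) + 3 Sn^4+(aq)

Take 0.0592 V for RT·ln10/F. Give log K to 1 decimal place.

The Au³⁺/Au couple is reduced (cathode); E°cell = +1.49 − (+0.14) = +1.35 V with n = 6.
At equilibrium E = 0, so log K = nE°cell / 0.0592 = (6)(+1.35) / 0.0592 = 136.8.

log K = 136.8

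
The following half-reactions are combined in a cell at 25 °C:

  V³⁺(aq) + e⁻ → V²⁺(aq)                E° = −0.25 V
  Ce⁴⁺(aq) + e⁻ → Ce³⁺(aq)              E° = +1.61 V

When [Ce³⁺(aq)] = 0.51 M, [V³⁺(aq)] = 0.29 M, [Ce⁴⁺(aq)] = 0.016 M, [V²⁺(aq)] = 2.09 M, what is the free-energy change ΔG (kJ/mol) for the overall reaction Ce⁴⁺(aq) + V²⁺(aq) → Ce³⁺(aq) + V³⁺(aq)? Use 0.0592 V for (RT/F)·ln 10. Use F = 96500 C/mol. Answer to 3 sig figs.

−176 kJ/mol

The standard cell potential is +1.61 − (−0.25) = +1.86 V, with n = 1 electron in the balanced equation.
Q = ([Ce³⁺(aq)]·[V³⁺(aq)]) / ([Ce⁴⁺(aq)]·[V²⁺(aq)]) = 4.42, so log Q = 0.646 and E = +1.86 − (0.0592/1)(0.646) = +1.8218 V.
Then ΔG = −nFE = −1 × 96500 × +1.8218 J/mol = −176 kJ/mol.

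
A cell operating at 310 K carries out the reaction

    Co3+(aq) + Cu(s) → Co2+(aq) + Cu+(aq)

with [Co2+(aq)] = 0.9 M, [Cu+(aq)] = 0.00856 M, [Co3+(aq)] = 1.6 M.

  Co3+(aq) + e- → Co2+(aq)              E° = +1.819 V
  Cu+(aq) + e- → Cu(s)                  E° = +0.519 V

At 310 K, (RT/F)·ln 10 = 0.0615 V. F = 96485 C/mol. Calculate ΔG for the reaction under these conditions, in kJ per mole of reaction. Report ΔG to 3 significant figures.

−139 kJ/mol

The standard cell potential is +1.819 − (+0.519) = +1.300 V, with n = 1 electron in the balanced equation.
Here Q = ([Co2+(aq)]·[Cu+(aq)]) / [Co3+(aq)] = 0.00481 (log Q = −2.317), giving E = +1.300 − (0.0615/1)·(−2.317) = +1.4425 V.
Then ΔG = −nFE = −1 × 96485 × +1.4425 J/mol = −139 kJ/mol.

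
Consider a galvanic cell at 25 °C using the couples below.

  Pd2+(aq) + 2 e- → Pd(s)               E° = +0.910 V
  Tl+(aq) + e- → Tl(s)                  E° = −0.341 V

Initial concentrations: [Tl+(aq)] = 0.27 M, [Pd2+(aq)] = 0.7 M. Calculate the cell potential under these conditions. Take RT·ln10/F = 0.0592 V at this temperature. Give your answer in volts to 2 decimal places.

+1.28 V

Pd²⁺/Pd is reduced (cathode, E° = +0.910 V) and Tl⁺/Tl is oxidized (anode).
The standard potential is +0.910 − (−0.341) = +1.251 V and the balanced reaction transfers n = 2 electrons.
For the overall reaction Pd2+(aq) + 2 Tl(s) → Pd(s) + 2 Tl+(aq), Q = [Tl+(aq)]^2 / [Pd2+(aq)] = 0.104, giving log Q = −0.982.
Applying E = E° − (RT ln10/nF)·log Q gives +1.251 − (0.0592/2)(−0.982) = +1.28 V.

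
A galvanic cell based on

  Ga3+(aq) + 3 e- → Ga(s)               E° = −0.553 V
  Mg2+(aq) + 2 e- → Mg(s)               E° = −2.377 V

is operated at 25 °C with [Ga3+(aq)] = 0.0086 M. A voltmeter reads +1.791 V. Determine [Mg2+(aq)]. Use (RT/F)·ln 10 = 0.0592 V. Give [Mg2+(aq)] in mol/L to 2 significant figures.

0.55 M

The Ga³⁺/Ga couple has the larger reduction potential, so it is the cathode: E°cell = −0.553 − (−2.377) = +1.824 V and n = 6.
From the Nernst equation, log Q = n(E° − E)/0.0592 = 6·(+1.824 − (+1.791))/0.0592 = 3.345.
The balanced reaction is 2 Ga3+(aq) + 3 Mg(s) → 2 Ga(s) + 3 Mg2+(aq), so Q = [Mg2+(aq)]^3 / [Ga3+(aq)]^2.
Solving for the unknown gives log [Mg2+(aq)] = −0.262, so [Mg2+(aq)] ≈ 0.55 M.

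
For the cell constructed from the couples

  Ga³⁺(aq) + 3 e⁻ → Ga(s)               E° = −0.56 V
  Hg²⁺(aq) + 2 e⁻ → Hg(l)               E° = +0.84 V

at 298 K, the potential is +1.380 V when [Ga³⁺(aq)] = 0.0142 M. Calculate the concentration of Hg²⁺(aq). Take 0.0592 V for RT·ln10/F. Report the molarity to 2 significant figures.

0.012 M

The Hg²⁺/Hg couple has the larger reduction potential, so it is the cathode: E°cell = +0.84 − (−0.56) = +1.40 V and n = 6.
Since E = E° − (0.0592/n)·log Q, log Q = n(E° − E)/0.0592 = 2.027.
Balancing electrons gives 3 Hg²⁺(aq) + 2 Ga(s) → 3 Hg(l) + 2 Ga³⁺(aq); thus Q = [Ga³⁺(aq)]^2 / [Hg²⁺(aq)]^3.
Solving for the unknown gives log [Hg²⁺(aq)] = −1.907, so [Hg²⁺(aq)] ≈ 0.012 M.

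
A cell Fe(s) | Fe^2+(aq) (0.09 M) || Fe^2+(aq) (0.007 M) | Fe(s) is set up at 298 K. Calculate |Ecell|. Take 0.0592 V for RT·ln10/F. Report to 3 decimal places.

0.033 V

For a concentration cell E°cell = 0, since both electrodes use the same couple.
The compartment with the higher Fe^2+(aq) concentration (0.09 M) acts as the cathode; ions are reduced there and produced at the dilute (0.007 M) anode.
With n = 2, Ecell = −(0.0592/2)·log([dilute]/[conc]) = −(0.0592/2)·log(0.007/0.09) = +0.033 V.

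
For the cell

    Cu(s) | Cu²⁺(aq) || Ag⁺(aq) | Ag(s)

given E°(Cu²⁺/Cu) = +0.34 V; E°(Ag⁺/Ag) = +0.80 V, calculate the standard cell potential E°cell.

+0.46 V

By convention the left-hand electrode in cell notation is the anode (oxidation) and the right-hand electrode is the cathode (reduction).
E°cell = E°(right) − E°(left) = +0.80 − (+0.34) = +0.46 V.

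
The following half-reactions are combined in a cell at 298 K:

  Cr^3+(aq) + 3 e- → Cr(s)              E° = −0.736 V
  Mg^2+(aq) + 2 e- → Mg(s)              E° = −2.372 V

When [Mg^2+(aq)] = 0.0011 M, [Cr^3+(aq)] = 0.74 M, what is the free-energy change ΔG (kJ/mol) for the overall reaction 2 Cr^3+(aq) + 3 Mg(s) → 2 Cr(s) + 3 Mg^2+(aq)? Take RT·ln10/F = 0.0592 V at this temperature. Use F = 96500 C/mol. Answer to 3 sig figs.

The standard cell potential is −0.736 − (−2.372) = +1.636 V, with n = 6 electrons in the balanced equation.
Q = [Mg^2+(aq)]^3 / [Cr^3+(aq)]^2 = 2.43×10^−9, so log Q = −8.614 and E = +1.636 − (0.0592/6)(−8.614) = +1.7210 V.
Then ΔG = −nFE = −6 × 96500 × +1.7210 J/mol = −996 kJ/mol.

−996 kJ/mol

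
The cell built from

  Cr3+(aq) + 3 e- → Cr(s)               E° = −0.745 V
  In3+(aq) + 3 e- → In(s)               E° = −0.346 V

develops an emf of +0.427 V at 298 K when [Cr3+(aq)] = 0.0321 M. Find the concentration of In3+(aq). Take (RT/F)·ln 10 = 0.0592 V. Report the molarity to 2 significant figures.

0.84 M

With In³⁺/In at the cathode and Cr³⁺/Cr at the anode, E°cell = −0.346 − (−0.745) = +0.399 V (n = 3).
Since E = E° − (0.0592/n)·log Q, log Q = n(E° − E)/0.0592 = −1.419.
For In3+(aq) + Cr(s) → In(s) + Cr3+(aq), the reaction quotient is Q = [Cr3+(aq)] / [In3+(aq)].
Substituting the known concentrations and solving, log [In3+(aq)] = −0.074 and [In3+(aq)] = 0.84 M.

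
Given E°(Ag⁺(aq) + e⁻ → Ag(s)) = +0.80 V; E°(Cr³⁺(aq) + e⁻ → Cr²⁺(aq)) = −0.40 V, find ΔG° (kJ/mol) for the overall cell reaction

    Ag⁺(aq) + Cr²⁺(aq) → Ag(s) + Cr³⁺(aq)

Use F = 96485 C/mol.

−116 kJ/mol

In the reaction as written Ag⁺(aq) is reduced, so the Ag⁺/Ag couple is the cathode and Cr³⁺/Cr²⁺ is the anode.
E°cell = +0.80 − (−0.40) = +1.20 V; balancing electrons gives n = 1.
ΔG° = −nFE°cell = −(1)(96485)(+1.20) J/mol = −116 kJ/mol.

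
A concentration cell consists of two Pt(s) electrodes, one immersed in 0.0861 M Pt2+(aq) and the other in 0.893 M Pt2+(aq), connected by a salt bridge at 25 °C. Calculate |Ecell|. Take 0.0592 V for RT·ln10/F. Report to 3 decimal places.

For a concentration cell E°cell = 0, since both electrodes use the same couple.
The compartment with the higher Pt2+(aq) concentration (0.893 M) acts as the cathode; ions are reduced there and produced at the dilute (0.0861 M) anode.
With n = 2, Ecell = −(0.0592/2)·log([dilute]/[conc]) = −(0.0592/2)·log(0.0861/0.893) = +0.030 V.

0.030 V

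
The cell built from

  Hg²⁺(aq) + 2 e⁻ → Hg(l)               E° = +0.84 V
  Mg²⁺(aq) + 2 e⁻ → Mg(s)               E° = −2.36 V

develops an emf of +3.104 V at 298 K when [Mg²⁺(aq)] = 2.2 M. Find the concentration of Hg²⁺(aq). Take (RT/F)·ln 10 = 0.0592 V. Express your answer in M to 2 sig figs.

The Hg²⁺/Hg couple has the larger reduction potential, so it is the cathode: E°cell = +0.84 − (−2.36) = +3.20 V and n = 2.
From the Nernst equation, log Q = n(E° − E)/0.0592 = 2·(+3.20 − (+3.104))/0.0592 = 3.243.
Balancing electrons gives Hg²⁺(aq) + Mg(s) → Hg(l) + Mg²⁺(aq); thus Q = [Mg²⁺(aq)] / [Hg²⁺(aq)].
Substituting the known concentrations and solving, log [Hg²⁺(aq)] = −2.901 and [Hg²⁺(aq)] = 0.0013 M.

0.0013 M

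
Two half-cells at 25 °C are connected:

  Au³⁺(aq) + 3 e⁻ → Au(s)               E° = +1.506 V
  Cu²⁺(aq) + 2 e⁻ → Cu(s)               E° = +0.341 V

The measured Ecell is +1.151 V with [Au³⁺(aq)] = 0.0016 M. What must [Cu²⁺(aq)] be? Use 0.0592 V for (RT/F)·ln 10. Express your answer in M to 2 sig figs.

0.041 M

The Au³⁺/Au couple has the larger reduction potential, so it is the cathode: E°cell = +1.506 − (+0.341) = +1.165 V and n = 6.
Since E = E° − (0.0592/n)·log Q, log Q = n(E° − E)/0.0592 = 1.419.
The balanced reaction is 2 Au³⁺(aq) + 3 Cu(s) → 2 Au(s) + 3 Cu²⁺(aq), so Q = [Cu²⁺(aq)]^3 / [Au³⁺(aq)]^2.
Solving for the unknown gives log [Cu²⁺(aq)] = −1.391, so [Cu²⁺(aq)] ≈ 0.041 M.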